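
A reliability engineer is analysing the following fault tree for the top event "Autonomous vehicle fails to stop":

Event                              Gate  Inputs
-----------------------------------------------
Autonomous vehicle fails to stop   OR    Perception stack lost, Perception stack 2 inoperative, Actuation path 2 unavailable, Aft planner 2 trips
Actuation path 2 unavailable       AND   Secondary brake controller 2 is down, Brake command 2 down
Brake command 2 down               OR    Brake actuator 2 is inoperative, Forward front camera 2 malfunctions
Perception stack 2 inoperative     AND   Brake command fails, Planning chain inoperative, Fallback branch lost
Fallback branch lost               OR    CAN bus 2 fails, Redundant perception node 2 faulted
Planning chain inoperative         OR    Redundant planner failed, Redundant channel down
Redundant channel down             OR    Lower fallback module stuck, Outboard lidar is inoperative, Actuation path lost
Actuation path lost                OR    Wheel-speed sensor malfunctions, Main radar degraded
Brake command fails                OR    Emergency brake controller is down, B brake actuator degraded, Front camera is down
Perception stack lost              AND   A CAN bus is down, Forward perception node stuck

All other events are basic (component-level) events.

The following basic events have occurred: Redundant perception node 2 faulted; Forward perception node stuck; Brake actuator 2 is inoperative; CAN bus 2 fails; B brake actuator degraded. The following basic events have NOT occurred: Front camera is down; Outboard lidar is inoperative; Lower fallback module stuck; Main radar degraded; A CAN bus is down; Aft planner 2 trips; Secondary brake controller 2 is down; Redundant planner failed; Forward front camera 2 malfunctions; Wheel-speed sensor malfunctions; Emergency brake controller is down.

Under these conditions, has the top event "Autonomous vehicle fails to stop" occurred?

Perception stack lost [AND]: A CAN bus is down=not, Forward perception node stuck=occurs → not all inputs occur → does not occur.
Brake command fails [OR]: Emergency brake controller is down=not, B brake actuator degraded=occurs, Front camera is down=not → at least one input occurs → occurs.
Actuation path lost [OR]: Wheel-speed sensor malfunctions=not, Main radar degraded=not → no input occurs → does not occur.
Redundant channel down [OR]: Lower fallback module stuck=not, Outboard lidar is inoperative=not, Actuation path lost=not → no input occurs → does not occur.
Planning chain inoperative [OR]: Redundant planner failed=not, Redundant channel down=not → no input occurs → does not occur.
Fallback branch lost [OR]: CAN bus 2 fails=occurs, Redundant perception node 2 faulted=occurs → at least one input occurs → occurs.
Perception stack 2 inoperative [AND]: Brake command fails=occurs, Planning chain inoperative=not, Fallback branch lost=occurs → not all inputs occur → does not occur.
Brake command 2 down [OR]: Brake actuator 2 is inoperative=occurs, Forward front camera 2 malfunctions=not → at least one input occurs → occurs.
Actuation path 2 unavailable [AND]: Secondary brake controller 2 is down=not, Brake command 2 down=occurs → not all inputs occur → does not occur.
Autonomous vehicle fails to stop [OR]: Perception stack lost=not, Perception stack 2 inoperative=not, Actuation path 2 unavailable=not, Aft planner 2 trips=not → no input occurs → does not occur.

No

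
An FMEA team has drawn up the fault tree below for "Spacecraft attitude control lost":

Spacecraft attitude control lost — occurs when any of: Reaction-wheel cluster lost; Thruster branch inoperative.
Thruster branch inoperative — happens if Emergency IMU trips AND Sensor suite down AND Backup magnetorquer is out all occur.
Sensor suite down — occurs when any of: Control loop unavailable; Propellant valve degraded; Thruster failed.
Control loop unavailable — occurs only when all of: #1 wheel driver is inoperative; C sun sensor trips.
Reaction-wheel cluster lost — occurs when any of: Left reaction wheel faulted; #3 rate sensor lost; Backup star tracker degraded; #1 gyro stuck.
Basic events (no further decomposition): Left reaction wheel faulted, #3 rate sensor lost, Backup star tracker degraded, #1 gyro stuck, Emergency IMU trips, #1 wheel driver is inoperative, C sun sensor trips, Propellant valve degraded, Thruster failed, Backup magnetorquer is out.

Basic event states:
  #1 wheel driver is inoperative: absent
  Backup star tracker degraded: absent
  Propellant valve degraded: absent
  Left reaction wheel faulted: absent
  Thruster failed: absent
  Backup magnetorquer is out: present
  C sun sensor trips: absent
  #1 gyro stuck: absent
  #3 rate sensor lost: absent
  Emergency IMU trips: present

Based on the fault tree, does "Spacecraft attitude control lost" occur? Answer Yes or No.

No

Reaction-wheel cluster lost [OR]: Left reaction wheel faulted=not, #3 rate sensor lost=not, Backup star tracker degraded=not, #1 gyro stuck=not → no input occurs → does not occur.
Control loop unavailable [AND]: #1 wheel driver is inoperative=not, C sun sensor trips=not → not all inputs occur → does not occur.
Sensor suite down [OR]: Control loop unavailable=not, Propellant valve degraded=not, Thruster failed=not → no input occurs → does not occur.
Thruster branch inoperative [AND]: Emergency IMU trips=occurs, Sensor suite down=not, Backup magnetorquer is out=occurs → not all inputs occur → does not occur.
Spacecraft attitude control lost [OR]: Reaction-wheel cluster lost=not, Thruster branch inoperative=not → no input occurs → does not occur.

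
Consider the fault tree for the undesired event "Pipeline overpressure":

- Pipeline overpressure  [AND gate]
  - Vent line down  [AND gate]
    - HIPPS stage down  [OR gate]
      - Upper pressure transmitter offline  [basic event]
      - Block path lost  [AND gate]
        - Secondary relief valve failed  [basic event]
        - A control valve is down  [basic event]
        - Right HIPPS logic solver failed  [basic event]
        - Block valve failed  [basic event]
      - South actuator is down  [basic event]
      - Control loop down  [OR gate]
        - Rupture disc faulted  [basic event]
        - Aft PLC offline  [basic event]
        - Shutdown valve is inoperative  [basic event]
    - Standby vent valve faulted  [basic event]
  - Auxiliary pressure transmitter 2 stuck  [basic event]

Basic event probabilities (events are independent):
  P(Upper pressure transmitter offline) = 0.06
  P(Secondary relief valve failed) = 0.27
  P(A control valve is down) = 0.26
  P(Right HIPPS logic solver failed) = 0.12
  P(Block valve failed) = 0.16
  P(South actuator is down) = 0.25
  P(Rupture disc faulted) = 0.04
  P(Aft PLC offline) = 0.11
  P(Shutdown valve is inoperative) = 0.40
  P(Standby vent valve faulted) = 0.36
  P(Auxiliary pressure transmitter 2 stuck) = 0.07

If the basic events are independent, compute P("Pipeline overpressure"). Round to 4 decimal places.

0.0161

P(Block path lost) [AND] = 0.27 × 0.26 × 0.12 × 0.16 = 0.001348
P(Control loop down) [OR] = 1 − (1−0.04) × (1−0.11) × (1−0.40) = 0.487360
P(HIPPS stage down) [OR] = 1 − (1−0.06) × (1−0.001348) × (1−0.25) × (1−0.487360) = 0.639076
P(Vent line down) [AND] = 0.639076 × 0.36 = 0.230067
P(Pipeline overpressure) [AND] = 0.230067 × 0.07 = 0.016105
Rounded to 4 decimal places: P(Pipeline overpressure) ≈ 0.0161.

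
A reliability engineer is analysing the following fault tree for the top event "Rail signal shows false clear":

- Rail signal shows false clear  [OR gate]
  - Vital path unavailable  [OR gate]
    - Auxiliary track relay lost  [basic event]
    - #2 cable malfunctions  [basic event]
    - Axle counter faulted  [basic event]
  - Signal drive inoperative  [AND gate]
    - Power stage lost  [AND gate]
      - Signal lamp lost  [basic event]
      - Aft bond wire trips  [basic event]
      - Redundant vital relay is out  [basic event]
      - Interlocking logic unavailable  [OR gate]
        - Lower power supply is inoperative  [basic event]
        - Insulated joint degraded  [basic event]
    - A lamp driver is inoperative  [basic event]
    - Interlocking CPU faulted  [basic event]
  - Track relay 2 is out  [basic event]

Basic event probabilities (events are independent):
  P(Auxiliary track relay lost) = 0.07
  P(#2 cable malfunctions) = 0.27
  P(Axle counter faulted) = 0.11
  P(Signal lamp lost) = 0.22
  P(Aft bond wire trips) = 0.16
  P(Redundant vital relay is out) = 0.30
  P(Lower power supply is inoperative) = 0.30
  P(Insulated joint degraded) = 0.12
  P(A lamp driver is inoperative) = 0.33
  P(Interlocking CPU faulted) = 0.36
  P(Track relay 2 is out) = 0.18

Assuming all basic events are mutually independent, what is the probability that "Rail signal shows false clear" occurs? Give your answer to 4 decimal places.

0.5048

P(Vital path unavailable) [OR] = 1 − (1−0.07) × (1−0.27) × (1−0.11) = 0.395779
P(Interlocking logic unavailable) [OR] = 1 − (1−0.30) × (1−0.12) = 0.384000
P(Power stage lost) [AND] = 0.22 × 0.16 × 0.30 × 0.384000 = 0.004055
P(Signal drive inoperative) [AND] = 0.004055 × 0.33 × 0.36 = 0.000482
P(Rail signal shows false clear) [OR] = 1 − (1−0.395779) × (1−0.000482) × (1−0.18) = 0.504778
Rounded to 4 decimal places: P(Rail signal shows false clear) ≈ 0.5048.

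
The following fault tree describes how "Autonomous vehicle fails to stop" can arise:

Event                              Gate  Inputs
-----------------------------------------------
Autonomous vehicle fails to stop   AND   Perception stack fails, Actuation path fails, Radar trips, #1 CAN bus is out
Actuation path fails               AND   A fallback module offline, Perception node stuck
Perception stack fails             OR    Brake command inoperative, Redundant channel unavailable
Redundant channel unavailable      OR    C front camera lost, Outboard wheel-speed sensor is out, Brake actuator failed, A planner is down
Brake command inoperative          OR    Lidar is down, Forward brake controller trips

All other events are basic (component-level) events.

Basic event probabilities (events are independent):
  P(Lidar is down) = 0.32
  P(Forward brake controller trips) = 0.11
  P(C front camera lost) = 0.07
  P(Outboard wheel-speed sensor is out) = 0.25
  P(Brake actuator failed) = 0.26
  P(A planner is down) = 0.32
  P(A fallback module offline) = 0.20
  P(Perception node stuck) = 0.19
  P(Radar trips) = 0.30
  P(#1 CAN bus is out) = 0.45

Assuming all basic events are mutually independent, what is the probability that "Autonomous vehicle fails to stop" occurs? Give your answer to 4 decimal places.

0.0040

P(Brake command inoperative) [OR] = 1 − (1−0.32) × (1−0.11) = 0.394800
P(Redundant channel unavailable) [OR] = 1 − (1−0.07) × (1−0.25) × (1−0.26) × (1−0.32) = 0.649018
P(Perception stack fails) [OR] = 1 − (1−0.394800) × (1−0.649018) = 0.787586
P(Actuation path fails) [AND] = 0.20 × 0.19 = 0.038000
P(Autonomous vehicle fails to stop) [AND] = 0.787586 × 0.038000 × 0.30 × 0.45 = 0.004040
Rounded to 4 decimal places: P(Autonomous vehicle fails to stop) ≈ 0.0040.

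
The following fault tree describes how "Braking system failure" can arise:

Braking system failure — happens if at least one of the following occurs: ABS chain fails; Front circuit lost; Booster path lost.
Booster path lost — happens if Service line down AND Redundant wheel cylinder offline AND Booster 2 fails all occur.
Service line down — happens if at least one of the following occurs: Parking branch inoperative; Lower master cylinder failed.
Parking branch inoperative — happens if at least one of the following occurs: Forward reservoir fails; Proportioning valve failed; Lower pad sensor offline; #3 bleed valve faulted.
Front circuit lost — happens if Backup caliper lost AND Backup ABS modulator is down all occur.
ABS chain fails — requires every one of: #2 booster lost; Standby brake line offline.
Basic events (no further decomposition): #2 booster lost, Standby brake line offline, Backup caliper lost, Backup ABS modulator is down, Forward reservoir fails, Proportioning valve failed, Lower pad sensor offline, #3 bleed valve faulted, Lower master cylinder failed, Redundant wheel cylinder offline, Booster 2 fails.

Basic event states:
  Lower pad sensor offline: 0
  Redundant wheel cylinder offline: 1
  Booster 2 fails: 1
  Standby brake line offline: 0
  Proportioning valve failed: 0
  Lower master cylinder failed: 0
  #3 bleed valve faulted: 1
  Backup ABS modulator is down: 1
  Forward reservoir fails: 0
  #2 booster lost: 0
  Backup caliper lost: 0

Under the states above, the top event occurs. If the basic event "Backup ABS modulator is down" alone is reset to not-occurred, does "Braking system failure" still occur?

Yes

Counterfactual: set "Backup ABS modulator is down" to not occurred.
ABS chain fails [AND]: #2 booster lost=not, Standby brake line offline=not → not all inputs occur → does not occur.
Front circuit lost [AND]: Backup caliper lost=not, Backup ABS modulator is down=not → not all inputs occur → does not occur.
Parking branch inoperative [OR]: Forward reservoir fails=not, Proportioning valve failed=not, Lower pad sensor offline=not, #3 bleed valve faulted=occurs → at least one input occurs → occurs.
Service line down [OR]: Parking branch inoperative=occurs, Lower master cylinder failed=not → at least one input occurs → occurs.
Booster path lost [AND]: Service line down=occurs, Redundant wheel cylinder offline=occurs, Booster 2 fails=occurs → all inputs occur → occurs.
Braking system failure [OR]: ABS chain fails=not, Front circuit lost=not, Booster path lost=occurs → at least one input occurs → occurs.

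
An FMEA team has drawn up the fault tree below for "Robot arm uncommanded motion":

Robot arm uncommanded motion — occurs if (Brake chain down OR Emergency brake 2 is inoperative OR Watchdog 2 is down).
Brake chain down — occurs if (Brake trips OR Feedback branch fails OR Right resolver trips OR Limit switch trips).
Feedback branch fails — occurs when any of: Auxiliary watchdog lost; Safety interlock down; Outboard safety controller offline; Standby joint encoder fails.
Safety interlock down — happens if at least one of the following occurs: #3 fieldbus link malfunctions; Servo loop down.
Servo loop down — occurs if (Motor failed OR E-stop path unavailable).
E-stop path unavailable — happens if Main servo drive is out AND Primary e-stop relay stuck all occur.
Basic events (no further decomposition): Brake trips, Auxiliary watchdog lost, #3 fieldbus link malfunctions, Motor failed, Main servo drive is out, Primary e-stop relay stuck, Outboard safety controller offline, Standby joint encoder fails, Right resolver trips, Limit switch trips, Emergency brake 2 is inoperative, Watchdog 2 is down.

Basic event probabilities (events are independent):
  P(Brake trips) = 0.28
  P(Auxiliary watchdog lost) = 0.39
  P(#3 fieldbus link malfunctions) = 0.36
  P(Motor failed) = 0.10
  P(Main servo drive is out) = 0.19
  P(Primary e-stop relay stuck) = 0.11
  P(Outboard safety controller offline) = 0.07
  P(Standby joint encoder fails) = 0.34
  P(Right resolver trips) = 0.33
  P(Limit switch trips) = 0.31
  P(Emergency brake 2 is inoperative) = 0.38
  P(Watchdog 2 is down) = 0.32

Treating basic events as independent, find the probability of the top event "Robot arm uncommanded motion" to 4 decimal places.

P(E-stop path unavailable) [AND] = 0.19 × 0.11 = 0.020900
P(Servo loop down) [OR] = 1 − (1−0.10) × (1−0.020900) = 0.118810
P(Safety interlock down) [OR] = 1 − (1−0.36) × (1−0.118810) = 0.436038
P(Feedback branch fails) [OR] = 1 − (1−0.39) × (1−0.436038) × (1−0.07) × (1−0.34) = 0.788842
P(Brake chain down) [OR] = 1 − (1−0.28) × (1−0.788842) × (1−0.33) × (1−0.31) = 0.929715
P(Robot arm uncommanded motion) [OR] = 1 − (1−0.929715) × (1−0.38) × (1−0.32) = 0.970368
Rounded to 4 decimal places: P(Robot arm uncommanded motion) ≈ 0.9704.

0.9704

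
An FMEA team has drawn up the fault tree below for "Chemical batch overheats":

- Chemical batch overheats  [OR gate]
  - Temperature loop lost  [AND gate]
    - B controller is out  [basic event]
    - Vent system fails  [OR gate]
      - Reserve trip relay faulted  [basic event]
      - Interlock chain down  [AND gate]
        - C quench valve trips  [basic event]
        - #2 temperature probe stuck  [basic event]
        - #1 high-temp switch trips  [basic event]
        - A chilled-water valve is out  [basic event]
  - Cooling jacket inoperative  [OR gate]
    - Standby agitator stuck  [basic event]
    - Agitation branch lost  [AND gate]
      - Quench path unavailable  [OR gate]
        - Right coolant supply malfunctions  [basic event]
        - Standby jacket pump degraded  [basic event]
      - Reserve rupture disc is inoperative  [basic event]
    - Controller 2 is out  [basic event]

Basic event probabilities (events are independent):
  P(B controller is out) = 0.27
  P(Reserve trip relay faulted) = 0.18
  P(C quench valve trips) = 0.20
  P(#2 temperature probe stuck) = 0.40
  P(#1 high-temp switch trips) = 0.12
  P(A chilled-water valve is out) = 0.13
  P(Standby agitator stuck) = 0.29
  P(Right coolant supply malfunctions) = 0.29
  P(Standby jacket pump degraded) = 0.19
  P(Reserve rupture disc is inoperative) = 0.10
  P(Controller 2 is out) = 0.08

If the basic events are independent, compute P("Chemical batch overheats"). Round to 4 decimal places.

0.4051

P(Interlock chain down) [AND] = 0.20 × 0.40 × 0.12 × 0.13 = 0.001248
P(Vent system fails) [OR] = 1 − (1−0.18) × (1−0.001248) = 0.181023
P(Temperature loop lost) [AND] = 0.27 × 0.181023 = 0.048876
P(Quench path unavailable) [OR] = 1 − (1−0.29) × (1−0.19) = 0.424900
P(Agitation branch lost) [AND] = 0.424900 × 0.10 = 0.042490
P(Cooling jacket inoperative) [OR] = 1 − (1−0.29) × (1−0.042490) × (1−0.08) = 0.374554
P(Chemical batch overheats) [OR] = 1 − (1−0.048876) × (1−0.374554) = 0.405123
Rounded to 4 decimal places: P(Chemical batch overheats) ≈ 0.4051.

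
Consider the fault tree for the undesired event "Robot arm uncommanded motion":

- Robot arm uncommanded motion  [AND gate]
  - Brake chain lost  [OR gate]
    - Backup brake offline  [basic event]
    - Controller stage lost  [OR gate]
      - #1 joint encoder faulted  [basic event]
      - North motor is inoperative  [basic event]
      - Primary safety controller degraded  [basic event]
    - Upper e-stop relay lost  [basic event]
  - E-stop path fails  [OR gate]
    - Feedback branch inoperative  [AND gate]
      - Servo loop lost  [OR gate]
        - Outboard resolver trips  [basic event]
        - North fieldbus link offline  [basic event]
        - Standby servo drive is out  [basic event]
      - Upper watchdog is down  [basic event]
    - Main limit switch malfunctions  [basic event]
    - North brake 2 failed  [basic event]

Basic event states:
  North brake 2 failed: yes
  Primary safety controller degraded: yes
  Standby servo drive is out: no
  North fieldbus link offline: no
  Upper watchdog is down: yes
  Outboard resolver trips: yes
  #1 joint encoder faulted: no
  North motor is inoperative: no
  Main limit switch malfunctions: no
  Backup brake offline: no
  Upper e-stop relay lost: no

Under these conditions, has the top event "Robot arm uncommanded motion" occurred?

Controller stage lost [OR]: #1 joint encoder faulted=not, North motor is inoperative=not, Primary safety controller degraded=occurs → at least one input occurs → occurs.
Brake chain lost [OR]: Backup brake offline=not, Controller stage lost=occurs, Upper e-stop relay lost=not → at least one input occurs → occurs.
Servo loop lost [OR]: Outboard resolver trips=occurs, North fieldbus link offline=not, Standby servo drive is out=not → at least one input occurs → occurs.
Feedback branch inoperative [AND]: Servo loop lost=occurs, Upper watchdog is down=occurs → all inputs occur → occurs.
E-stop path fails [OR]: Feedback branch inoperative=occurs, Main limit switch malfunctions=not, North brake 2 failed=occurs → at least one input occurs → occurs.
Robot arm uncommanded motion [AND]: Brake chain lost=occurs, E-stop path fails=occurs → all inputs occur → occurs.

Yes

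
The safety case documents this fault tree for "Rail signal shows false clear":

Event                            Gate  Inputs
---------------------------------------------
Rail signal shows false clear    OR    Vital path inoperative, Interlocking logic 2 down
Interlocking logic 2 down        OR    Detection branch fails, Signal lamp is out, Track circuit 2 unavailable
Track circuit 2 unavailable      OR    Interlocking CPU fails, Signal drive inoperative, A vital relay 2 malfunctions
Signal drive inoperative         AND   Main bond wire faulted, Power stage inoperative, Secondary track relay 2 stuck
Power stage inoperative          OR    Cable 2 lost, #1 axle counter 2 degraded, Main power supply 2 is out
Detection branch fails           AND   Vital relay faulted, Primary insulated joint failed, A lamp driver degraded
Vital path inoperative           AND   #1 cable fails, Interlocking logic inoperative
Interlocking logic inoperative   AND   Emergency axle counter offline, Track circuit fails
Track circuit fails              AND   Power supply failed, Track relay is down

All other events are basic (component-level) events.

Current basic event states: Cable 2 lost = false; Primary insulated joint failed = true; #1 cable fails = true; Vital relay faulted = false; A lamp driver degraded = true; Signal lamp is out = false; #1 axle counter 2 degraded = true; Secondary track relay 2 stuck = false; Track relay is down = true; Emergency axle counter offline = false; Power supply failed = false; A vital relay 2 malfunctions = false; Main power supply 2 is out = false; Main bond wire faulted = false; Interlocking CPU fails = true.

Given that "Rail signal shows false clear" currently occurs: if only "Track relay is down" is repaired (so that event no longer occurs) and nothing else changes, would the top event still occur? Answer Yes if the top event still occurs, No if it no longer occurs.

Counterfactual: set "Track relay is down" to not occurred.
Track circuit fails [AND]: Power supply failed=not, Track relay is down=not → not all inputs occur → does not occur.
Interlocking logic inoperative [AND]: Emergency axle counter offline=not, Track circuit fails=not → not all inputs occur → does not occur.
Vital path inoperative [AND]: #1 cable fails=occurs, Interlocking logic inoperative=not → not all inputs occur → does not occur.
Detection branch fails [AND]: Vital relay faulted=not, Primary insulated joint failed=occurs, A lamp driver degraded=occurs → not all inputs occur → does not occur.
Power stage inoperative [OR]: Cable 2 lost=not, #1 axle counter 2 degraded=occurs, Main power supply 2 is out=not → at least one input occurs → occurs.
Signal drive inoperative [AND]: Main bond wire faulted=not, Power stage inoperative=occurs, Secondary track relay 2 stuck=not → not all inputs occur → does not occur.
Track circuit 2 unavailable [OR]: Interlocking CPU fails=occurs, Signal drive inoperative=not, A vital relay 2 malfunctions=not → at least one input occurs → occurs.
Interlocking logic 2 down [OR]: Detection branch fails=not, Signal lamp is out=not, Track circuit 2 unavailable=occurs → at least one input occurs → occurs.
Rail signal shows false clear [OR]: Vital path inoperative=not, Interlocking logic 2 down=occurs → at least one input occurs → occurs.

Yes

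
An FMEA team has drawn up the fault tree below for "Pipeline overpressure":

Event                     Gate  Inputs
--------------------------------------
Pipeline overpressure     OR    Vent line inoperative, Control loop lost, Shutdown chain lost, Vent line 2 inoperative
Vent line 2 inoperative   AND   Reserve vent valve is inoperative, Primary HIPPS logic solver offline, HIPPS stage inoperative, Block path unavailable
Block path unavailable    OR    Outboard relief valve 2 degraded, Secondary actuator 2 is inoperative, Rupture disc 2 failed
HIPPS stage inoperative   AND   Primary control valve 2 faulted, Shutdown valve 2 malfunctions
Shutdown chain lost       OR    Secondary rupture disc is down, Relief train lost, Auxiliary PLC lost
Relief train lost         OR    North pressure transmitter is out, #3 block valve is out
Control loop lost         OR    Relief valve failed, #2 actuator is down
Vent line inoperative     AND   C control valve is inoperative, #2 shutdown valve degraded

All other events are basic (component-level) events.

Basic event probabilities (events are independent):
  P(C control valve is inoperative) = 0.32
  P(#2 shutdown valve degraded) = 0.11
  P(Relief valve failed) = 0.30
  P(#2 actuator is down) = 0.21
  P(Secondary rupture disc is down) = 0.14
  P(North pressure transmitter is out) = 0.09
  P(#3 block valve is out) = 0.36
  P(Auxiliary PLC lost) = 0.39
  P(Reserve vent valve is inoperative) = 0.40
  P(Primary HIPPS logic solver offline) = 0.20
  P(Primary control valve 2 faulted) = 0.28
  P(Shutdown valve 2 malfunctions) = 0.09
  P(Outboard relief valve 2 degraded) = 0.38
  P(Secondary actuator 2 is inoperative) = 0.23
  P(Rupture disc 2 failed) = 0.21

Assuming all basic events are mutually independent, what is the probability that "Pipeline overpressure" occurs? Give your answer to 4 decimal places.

0.8372

P(Vent line inoperative) [AND] = 0.32 × 0.11 = 0.035200
P(Control loop lost) [OR] = 1 − (1−0.30) × (1−0.21) = 0.447000
P(Relief train lost) [OR] = 1 − (1−0.09) × (1−0.36) = 0.417600
P(Shutdown chain lost) [OR] = 1 − (1−0.14) × (1−0.417600) × (1−0.39) = 0.694473
P(HIPPS stage inoperative) [AND] = 0.28 × 0.09 = 0.025200
P(Block path unavailable) [OR] = 1 − (1−0.38) × (1−0.23) × (1−0.21) = 0.622854
P(Vent line 2 inoperative) [AND] = 0.40 × 0.20 × 0.025200 × 0.622854 = 0.001256
P(Pipeline overpressure) [OR] = 1 − (1−0.035200) × (1−0.447000) × (1−0.694473) × (1−0.001256) = 0.837196
Rounded to 4 decimal places: P(Pipeline overpressure) ≈ 0.8372.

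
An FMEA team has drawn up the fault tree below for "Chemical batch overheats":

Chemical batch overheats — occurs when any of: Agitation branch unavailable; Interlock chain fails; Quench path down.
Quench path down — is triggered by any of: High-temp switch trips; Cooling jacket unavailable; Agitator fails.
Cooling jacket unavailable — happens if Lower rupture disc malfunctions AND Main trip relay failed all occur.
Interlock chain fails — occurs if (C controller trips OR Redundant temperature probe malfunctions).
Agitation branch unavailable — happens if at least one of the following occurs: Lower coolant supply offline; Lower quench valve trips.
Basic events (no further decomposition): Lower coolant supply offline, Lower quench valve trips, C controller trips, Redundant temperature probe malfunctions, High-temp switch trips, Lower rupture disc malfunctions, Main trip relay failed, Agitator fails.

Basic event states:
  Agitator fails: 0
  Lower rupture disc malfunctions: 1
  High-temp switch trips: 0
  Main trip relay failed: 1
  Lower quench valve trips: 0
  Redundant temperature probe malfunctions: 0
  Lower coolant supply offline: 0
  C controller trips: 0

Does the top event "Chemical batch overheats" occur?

Agitation branch unavailable [OR]: Lower coolant supply offline=not, Lower quench valve trips=not → no input occurs → does not occur.
Interlock chain fails [OR]: C controller trips=not, Redundant temperature probe malfunctions=not → no input occurs → does not occur.
Cooling jacket unavailable [AND]: Lower rupture disc malfunctions=occurs, Main trip relay failed=occurs → all inputs occur → occurs.
Quench path down [OR]: High-temp switch trips=not, Cooling jacket unavailable=occurs, Agitator fails=not → at least one input occurs → occurs.
Chemical batch overheats [OR]: Agitation branch unavailable=not, Interlock chain fails=not, Quench path down=occurs → at least one input occurs → occurs.

Yes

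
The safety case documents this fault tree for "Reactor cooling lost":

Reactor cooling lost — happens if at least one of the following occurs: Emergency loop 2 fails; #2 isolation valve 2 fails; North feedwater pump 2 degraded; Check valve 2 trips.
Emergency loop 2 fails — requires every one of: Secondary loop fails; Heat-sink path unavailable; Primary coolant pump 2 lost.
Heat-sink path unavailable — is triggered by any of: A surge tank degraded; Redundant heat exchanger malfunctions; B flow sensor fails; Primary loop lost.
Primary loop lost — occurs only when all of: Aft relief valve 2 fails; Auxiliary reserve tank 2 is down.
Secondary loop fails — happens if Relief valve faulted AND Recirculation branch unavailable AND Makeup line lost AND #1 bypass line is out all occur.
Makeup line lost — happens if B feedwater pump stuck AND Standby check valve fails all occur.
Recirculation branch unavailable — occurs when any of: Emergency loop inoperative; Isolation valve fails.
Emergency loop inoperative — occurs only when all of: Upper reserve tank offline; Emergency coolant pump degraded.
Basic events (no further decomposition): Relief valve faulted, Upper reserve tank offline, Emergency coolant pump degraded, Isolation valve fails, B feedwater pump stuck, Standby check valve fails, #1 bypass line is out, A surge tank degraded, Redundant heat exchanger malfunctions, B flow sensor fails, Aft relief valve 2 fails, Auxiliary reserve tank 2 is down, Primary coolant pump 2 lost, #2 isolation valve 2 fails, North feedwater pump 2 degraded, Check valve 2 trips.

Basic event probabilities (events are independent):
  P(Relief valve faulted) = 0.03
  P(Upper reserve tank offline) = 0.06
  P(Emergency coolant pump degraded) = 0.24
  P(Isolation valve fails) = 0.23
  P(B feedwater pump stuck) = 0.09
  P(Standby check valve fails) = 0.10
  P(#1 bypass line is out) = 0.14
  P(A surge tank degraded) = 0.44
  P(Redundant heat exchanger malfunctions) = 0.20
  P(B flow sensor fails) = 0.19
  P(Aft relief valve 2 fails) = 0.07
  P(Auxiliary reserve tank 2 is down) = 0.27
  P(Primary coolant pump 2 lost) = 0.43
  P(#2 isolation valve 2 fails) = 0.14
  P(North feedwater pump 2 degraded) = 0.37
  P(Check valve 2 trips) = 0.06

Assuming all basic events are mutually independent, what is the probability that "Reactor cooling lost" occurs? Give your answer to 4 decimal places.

P(Emergency loop inoperative) [AND] = 0.06 × 0.24 = 0.014400
P(Recirculation branch unavailable) [OR] = 1 − (1−0.014400) × (1−0.23) = 0.241088
P(Makeup line lost) [AND] = 0.09 × 0.10 = 0.009000
P(Secondary loop fails) [AND] = 0.03 × 0.241088 × 0.009000 × 0.14 = 0.000009
P(Primary loop lost) [AND] = 0.07 × 0.27 = 0.018900
P(Heat-sink path unavailable) [OR] = 1 − (1−0.44) × (1−0.20) × (1−0.19) × (1−0.018900) = 0.643978
P(Emergency loop 2 fails) [AND] = 0.000009 × 0.643978 × 0.43 = 0.000002
P(Reactor cooling lost) [OR] = 1 − (1−0.000002) × (1−0.14) × (1−0.37) × (1−0.06) = 0.490709
Rounded to 4 decimal places: P(Reactor cooling lost) ≈ 0.4907.

0.4907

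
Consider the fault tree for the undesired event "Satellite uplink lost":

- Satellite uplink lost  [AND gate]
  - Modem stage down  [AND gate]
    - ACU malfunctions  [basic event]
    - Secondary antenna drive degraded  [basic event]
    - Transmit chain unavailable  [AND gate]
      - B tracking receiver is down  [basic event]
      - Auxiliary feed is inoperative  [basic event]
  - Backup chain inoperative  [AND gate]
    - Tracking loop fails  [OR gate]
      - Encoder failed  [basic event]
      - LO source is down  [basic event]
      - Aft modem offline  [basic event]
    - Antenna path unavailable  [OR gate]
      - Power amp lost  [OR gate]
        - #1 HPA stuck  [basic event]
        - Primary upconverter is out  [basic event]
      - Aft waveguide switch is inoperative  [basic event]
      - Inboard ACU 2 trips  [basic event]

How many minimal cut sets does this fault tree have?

Transmit chain unavailable [AND]: one cut set from each child combined → 1 × 1 = 1 cut set(s).
Modem stage down [AND]: one cut set from each child combined → 1 × 1 × 1 = 1 cut set(s).
Tracking loop fails [OR]: union of children's cut sets → 3 cut set(s).
Power amp lost [OR]: union of children's cut sets → 2 cut set(s).
Antenna path unavailable [OR]: union of children's cut sets → 4 cut set(s).
Backup chain inoperative [AND]: one cut set from each child combined → 3 × 4 = 12 cut set(s).
Satellite uplink lost [AND]: one cut set from each child combined → 1 × 12 = 12 cut set(s).

12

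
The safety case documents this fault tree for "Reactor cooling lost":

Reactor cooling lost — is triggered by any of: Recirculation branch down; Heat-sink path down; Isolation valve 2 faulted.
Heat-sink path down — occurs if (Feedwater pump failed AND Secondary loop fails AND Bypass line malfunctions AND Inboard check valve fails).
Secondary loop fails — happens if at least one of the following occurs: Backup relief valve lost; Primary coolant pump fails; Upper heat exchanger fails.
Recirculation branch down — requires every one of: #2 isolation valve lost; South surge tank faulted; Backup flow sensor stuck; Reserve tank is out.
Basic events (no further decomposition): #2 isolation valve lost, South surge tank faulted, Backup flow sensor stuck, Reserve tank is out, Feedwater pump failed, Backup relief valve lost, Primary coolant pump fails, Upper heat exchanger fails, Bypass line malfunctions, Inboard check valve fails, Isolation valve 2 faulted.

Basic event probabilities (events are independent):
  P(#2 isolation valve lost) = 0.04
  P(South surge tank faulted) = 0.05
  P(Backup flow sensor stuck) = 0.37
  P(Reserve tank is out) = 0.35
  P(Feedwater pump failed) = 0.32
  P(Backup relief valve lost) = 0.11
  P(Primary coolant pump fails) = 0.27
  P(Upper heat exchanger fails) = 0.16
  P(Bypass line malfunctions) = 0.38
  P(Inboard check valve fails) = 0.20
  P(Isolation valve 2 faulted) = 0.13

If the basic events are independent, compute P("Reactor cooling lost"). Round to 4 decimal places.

0.1398

P(Recirculation branch down) [AND] = 0.04 × 0.05 × 0.37 × 0.35 = 0.000259
P(Secondary loop fails) [OR] = 1 − (1−0.11) × (1−0.27) × (1−0.16) = 0.454252
P(Heat-sink path down) [AND] = 0.32 × 0.454252 × 0.38 × 0.20 = 0.011047
P(Reactor cooling lost) [OR] = 1 − (1−0.000259) × (1−0.011047) × (1−0.13) = 0.139834
Rounded to 4 decimal places: P(Reactor cooling lost) ≈ 0.1398.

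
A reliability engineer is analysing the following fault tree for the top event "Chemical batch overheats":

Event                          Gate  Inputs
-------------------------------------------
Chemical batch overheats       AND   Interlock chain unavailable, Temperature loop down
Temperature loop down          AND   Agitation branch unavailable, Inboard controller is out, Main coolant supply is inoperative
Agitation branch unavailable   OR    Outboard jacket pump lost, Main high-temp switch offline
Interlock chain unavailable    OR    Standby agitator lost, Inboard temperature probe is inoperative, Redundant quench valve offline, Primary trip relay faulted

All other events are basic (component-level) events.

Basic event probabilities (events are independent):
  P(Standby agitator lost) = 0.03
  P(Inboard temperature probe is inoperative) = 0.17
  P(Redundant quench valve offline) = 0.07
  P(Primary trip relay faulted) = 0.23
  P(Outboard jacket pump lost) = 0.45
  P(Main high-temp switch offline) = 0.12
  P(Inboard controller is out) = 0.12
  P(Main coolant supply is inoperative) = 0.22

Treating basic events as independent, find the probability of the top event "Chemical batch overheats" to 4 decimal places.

0.0058

P(Interlock chain unavailable) [OR] = 1 − (1−0.03) × (1−0.17) × (1−0.07) × (1−0.23) = 0.423468
P(Agitation branch unavailable) [OR] = 1 − (1−0.45) × (1−0.12) = 0.516000
P(Temperature loop down) [AND] = 0.516000 × 0.12 × 0.22 = 0.013622
P(Chemical batch overheats) [AND] = 0.423468 × 0.013622 = 0.005768
Rounded to 4 decimal places: P(Chemical batch overheats) ≈ 0.0058.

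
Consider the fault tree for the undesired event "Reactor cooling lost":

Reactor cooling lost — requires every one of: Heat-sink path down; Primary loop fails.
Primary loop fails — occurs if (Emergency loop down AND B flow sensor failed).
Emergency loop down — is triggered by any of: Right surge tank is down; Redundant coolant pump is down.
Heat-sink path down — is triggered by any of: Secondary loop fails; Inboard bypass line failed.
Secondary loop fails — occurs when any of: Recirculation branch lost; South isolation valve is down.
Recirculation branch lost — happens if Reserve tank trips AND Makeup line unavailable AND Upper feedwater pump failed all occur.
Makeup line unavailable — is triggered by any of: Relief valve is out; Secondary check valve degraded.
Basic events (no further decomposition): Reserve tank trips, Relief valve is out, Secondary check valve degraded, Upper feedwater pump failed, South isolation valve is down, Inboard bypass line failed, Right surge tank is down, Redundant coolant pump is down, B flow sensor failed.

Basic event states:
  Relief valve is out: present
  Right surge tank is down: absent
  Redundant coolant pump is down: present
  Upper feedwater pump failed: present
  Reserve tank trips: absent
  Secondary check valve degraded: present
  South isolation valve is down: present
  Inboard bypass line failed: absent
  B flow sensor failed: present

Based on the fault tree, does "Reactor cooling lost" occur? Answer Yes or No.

Yes

Makeup line unavailable [OR]: Relief valve is out=occurs, Secondary check valve degraded=occurs → at least one input occurs → occurs.
Recirculation branch lost [AND]: Reserve tank trips=not, Makeup line unavailable=occurs, Upper feedwater pump failed=occurs → not all inputs occur → does not occur.
Secondary loop fails [OR]: Recirculation branch lost=not, South isolation valve is down=occurs → at least one input occurs → occurs.
Heat-sink path down [OR]: Secondary loop fails=occurs, Inboard bypass line failed=not → at least one input occurs → occurs.
Emergency loop down [OR]: Right surge tank is down=not, Redundant coolant pump is down=occurs → at least one input occurs → occurs.
Primary loop fails [AND]: Emergency loop down=occurs, B flow sensor failed=occurs → all inputs occur → occurs.
Reactor cooling lost [AND]: Heat-sink path down=occurs, Primary loop fails=occurs → all inputs occur → occurs.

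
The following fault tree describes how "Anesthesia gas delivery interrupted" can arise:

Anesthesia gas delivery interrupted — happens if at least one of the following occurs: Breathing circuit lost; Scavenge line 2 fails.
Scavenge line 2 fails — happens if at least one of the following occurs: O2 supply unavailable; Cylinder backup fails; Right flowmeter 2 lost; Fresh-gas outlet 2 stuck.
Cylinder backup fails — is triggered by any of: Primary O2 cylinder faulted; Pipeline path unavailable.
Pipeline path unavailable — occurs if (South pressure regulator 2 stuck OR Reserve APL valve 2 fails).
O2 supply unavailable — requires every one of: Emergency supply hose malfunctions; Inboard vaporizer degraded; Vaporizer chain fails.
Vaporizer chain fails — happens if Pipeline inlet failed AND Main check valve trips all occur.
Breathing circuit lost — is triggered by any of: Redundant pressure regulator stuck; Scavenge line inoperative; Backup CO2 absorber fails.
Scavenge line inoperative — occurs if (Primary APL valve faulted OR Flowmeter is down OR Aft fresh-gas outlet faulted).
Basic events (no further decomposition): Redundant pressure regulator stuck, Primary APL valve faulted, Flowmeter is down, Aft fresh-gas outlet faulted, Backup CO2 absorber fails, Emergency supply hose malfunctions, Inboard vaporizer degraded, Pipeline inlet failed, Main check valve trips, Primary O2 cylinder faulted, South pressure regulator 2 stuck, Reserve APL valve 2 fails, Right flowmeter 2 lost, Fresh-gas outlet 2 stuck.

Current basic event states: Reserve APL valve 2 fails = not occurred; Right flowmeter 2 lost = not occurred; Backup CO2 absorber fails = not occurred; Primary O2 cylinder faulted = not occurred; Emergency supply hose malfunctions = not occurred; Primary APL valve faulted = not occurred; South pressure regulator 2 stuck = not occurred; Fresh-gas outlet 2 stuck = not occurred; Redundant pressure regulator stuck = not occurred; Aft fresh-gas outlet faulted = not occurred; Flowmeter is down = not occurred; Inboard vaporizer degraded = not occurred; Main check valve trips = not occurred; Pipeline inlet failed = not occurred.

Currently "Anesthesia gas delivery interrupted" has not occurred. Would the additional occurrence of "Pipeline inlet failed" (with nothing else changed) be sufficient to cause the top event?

Counterfactual: set "Pipeline inlet failed" to occurred.
Scavenge line inoperative [OR]: Primary APL valve faulted=not, Flowmeter is down=not, Aft fresh-gas outlet faulted=not → no input occurs → does not occur.
Breathing circuit lost [OR]: Redundant pressure regulator stuck=not, Scavenge line inoperative=not, Backup CO2 absorber fails=not → no input occurs → does not occur.
Vaporizer chain fails [AND]: Pipeline inlet failed=occurs, Main check valve trips=not → not all inputs occur → does not occur.
O2 supply unavailable [AND]: Emergency supply hose malfunctions=not, Inboard vaporizer degraded=not, Vaporizer chain fails=not → not all inputs occur → does not occur.
Pipeline path unavailable [OR]: South pressure regulator 2 stuck=not, Reserve APL valve 2 fails=not → no input occurs → does not occur.
Cylinder backup fails [OR]: Primary O2 cylinder faulted=not, Pipeline path unavailable=not → no input occurs → does not occur.
Scavenge line 2 fails [OR]: O2 supply unavailable=not, Cylinder backup fails=not, Right flowmeter 2 lost=not, Fresh-gas outlet 2 stuck=not → no input occurs → does not occur.
Anesthesia gas delivery interrupted [OR]: Breathing circuit lost=not, Scavenge line 2 fails=not → no input occurs → does not occur.

No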